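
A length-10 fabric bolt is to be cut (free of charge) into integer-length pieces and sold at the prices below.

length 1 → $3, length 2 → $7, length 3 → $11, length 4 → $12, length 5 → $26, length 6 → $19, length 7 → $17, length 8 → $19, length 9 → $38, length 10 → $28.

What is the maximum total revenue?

52

Build r[k] bottom-up: r[k] = max over allowed piece i of (p[i] + r[k−i]).
r[1] = 3
r[2] = max(3+3, 7+0) = 7
r[3] = max(3+7, 7+3, 11+0) = 11
r[4] = max(3+11, 7+7, 11+3, 12+0) = 14
r[5] = max(3+14, 7+11, 11+7, 12+3, 26+0) = 26
r[6] = max(3+26, 7+14, 11+11, 12+7, 26+3, 19+0) = 29
r[7] = max(3+29, 7+26, 11+14, …, 19+3, 17+0) = 33
r[8] = max(3+33, 7+29, 11+26, …, 17+3, 19+0) = 37
r[9] = max(3+37, 7+33, 11+29, …, 19+3, 38+0) = 40
r[10] = max(3+40, 7+37, 11+33, …, 38+3, 28+0) = 52
One optimal cutting: 5 + 5 → $26 + $26 = $52.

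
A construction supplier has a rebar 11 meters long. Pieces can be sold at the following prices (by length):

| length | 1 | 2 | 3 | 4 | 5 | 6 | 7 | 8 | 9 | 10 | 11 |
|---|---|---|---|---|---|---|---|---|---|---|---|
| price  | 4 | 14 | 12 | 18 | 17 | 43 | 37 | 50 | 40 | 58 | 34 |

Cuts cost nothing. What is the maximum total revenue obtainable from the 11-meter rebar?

75

Let best[k] be the best obtainable value from length k. For each k, try every first piece i and keep the best of price[i] + best[k−i].
best[1] = 4
best[2] = 14
best[3] = 18  (first piece 1, then best[2]=14)
best[4] = 28  (first piece 2, then best[2]=14)
best[5] = 32  (first piece 1, then best[4]=28)
best[6] = 43
best[7] = 47  (first piece 1, then best[6]=43)
best[8] = 57  (first piece 2, then best[6]=43)
best[9] = 61  (first piece 1, then best[8]=57)
best[10] = 71  (first piece 2, then best[8]=57)
best[11] = 75  (first piece 1, then best[10]=71)
One optimal cutting: 6 + 2 + 2 + 1 → ₹43 + ₹14 + ₹14 + ₹4 = ₹75.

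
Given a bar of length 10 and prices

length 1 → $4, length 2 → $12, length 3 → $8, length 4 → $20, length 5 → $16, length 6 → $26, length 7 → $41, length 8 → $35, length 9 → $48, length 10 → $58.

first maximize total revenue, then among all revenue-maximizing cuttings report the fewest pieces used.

5

Consider every possible first cut. r[k] is the best of p[i]+r[k−i] over all sellable i≤k.
r[1] = 4
r[2] = max(4+4, 12+0) = 12
r[3] = max(4+12, 12+4, 8+0) = 16
r[4] = max(4+16, 12+12, 8+4, 20+0) = 24
r[5] = max(4+24, 12+16, 8+12, 20+4, 16+0) = 28
r[6] = max(4+28, 12+24, 8+16, 20+12, 16+4, 26+0) = 36
r[7] = max(4+36, 12+28, 8+24, …, 26+4, 41+0) = 41
r[8] = max(4+41, 12+36, 8+28, …, 41+4, 35+0) = 48
r[9] = max(4+48, 12+41, 8+36, …, 35+4, 48+0) = 53
r[10] = max(4+53, 12+48, 8+41, …, 48+4, 58+0) = 60
Maximum revenue is $60.
Now minimize piece count subject to staying optimal: for each k, pieces[k] = 1 + min over i with p[i]+r[k−i]=r[k] of pieces[k−i].
pieces[7] = 1
pieces[8] = 4
pieces[9] = 2
pieces[10] = 5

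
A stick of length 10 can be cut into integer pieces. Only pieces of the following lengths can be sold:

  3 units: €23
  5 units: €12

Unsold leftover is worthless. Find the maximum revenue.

69

Consider every possible first cut. r[k] is the best of p[i]+r[k−i] over all sellable i≤k.
r[1] = 0
r[2] = 0
r[3] = 23
r[4] = 23
r[5] = 23
r[6] = 46  (first piece 3, then r[3]=23)
r[7] = 46
r[8] = 46
r[9] = 69  (first piece 3, then r[6]=46)
r[10] = 69
One optimal cutting: pieces 3 + 3 + 3 with 1 unit of scrap → €69.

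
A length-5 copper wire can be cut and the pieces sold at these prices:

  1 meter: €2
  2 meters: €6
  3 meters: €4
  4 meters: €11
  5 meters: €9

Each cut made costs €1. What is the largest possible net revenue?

Build v[k] bottom-up: v[k] = max over allowed piece i of (p[i] + v[k−i]) − 1 per cut.
v[1] = 2
v[2] = 6
v[3] = 7  (first piece 1, then v[2]=6)
v[4] = 11  (first piece 2, then v[2]=6)
v[5] = 12  (first piece 1, then v[4]=11)
One optimal plan: pieces 2 + 2 + 1 (2 cuts) → €14 − €2 = €12.

12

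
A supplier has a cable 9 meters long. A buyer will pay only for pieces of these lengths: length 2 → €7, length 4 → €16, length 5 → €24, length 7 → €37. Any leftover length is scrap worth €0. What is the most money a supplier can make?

44

Build f[k] bottom-up: f[k] = max over allowed piece i of (p[i] + f[k−i]).
f[1] = 0
f[2] = 7
f[3] = 7
f[4] = max(7+7, 16+0) = 16
f[5] = max(7+7, 16+0, 24+0) = 24
f[6] = max(7+16, 16+7, 24+0) = 24
f[7] = max(7+24, 16+7, 24+7, 37+0) = 37
f[8] = max(7+24, 16+16, 24+7, 37+0) = 37
f[9] = max(7+37, 16+24, 24+16, 37+7) = 44
One optimal cutting: 7 + 2 → €44.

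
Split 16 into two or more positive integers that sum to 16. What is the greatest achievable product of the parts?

Let f[k] be the best product for length k (with at least one cut). For each first piece i, the rest contributes max(k−i, f[k−i]).
Small cases: f[2]=1, f[3]=2, f[4]=4, f[5]=6, f[6]=9, f[7]=12, f[8]=18, f[9]=27, f[10]=36.
f[11] = 2×max(9,27) = 2×27 = 54
f[12] = 3×max(9,27) = 3×27 = 81
f[13] = 2×max(11,54) = 2×54 = 108
f[14] = 2×max(12,81) = 2×81 = 162
f[15] = 3×max(12,81) = 3×81 = 243
f[16] = 2×max(14,162) = 2×162 = 324
One optimal split: 3 + 3 + 3 + 3 + 2 + 2; product 3×3×3×3×2×2 = 324.

324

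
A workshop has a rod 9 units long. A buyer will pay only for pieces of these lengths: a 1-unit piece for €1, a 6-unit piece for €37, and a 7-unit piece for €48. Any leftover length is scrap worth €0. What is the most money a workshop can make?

50

Consider every possible first cut. r[k] is the best of p[i]+r[k−i] over all sellable i≤k.
r[1] = 1
r[2] = 2  (first piece 1, then r[1]=1)
r[3] = 3  (first piece 1, then r[2]=2)
r[4] = 4  (first piece 1, then r[3]=3)
r[5] = 5  (first piece 1, then r[4]=4)
r[6] = 37
r[7] = 48
r[8] = 49  (first piece 1, then r[7]=48)
r[9] = 50  (first piece 1, then r[8]=49)
One optimal cutting: 7 + 1 + 1 → €50.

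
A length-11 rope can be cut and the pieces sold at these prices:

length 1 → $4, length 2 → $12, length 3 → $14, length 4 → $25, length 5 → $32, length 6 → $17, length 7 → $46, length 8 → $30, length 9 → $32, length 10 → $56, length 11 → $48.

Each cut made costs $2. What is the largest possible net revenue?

69

Consider every possible first cut. v[k] is the best of p[i]+v[k−i] over all sellable i≤k, charging 2 whenever i<k.
v[1] = 4
v[2] = max(4+4-2, 12+0) = 12
v[3] = max(4+12-2, 12+4-2, 14+0) = 14
v[4] = max(4+14-2, 12+12-2, 14+4-2, 25+0) = 25
v[5] = max(4+25-2, 12+14-2, 14+12-2, 25+4-2, 32+0) = 32
v[6] = max(4+32-2, 12+25-2, 14+14-2, 25+12-2, 32+4-2, 17+0) = 35
v[7] = max(4+35-2, 12+32-2, 14+25-2, …, 17+4-2, 46+0) = 46
v[8] = max(4+46-2, 12+35-2, 14+32-2, …, 46+4-2, 30+0) = 48
v[9] = max(4+48-2, 12+46-2, 14+35-2, …, 30+4-2, 32+0) = 56
v[10] = max(4+56-2, 12+48-2, 14+46-2, …, 32+4-2, 56+0) = 62
v[11] = max(4+62-2, 12+56-2, 14+48-2, …, 56+4-2, 48+0) = 69
One optimal plan: pieces 7 + 4 (1 cut) → $71 − $2 = $69.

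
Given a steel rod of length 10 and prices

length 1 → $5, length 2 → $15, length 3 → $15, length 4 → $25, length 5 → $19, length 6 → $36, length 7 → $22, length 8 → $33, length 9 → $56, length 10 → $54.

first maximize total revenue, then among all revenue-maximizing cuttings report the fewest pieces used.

5

Build r[k] bottom-up: r[k] = max over allowed piece i of (p[i] + r[k−i]).
r[1] = 5
r[2] = 15
r[3] = 20  (first piece 1, then r[2]=15)
r[4] = 30  (first piece 2, then r[2]=15)
r[5] = 35  (first piece 1, then r[4]=30)
r[6] = 45  (first piece 2, then r[4]=30)
r[7] = 50  (first piece 1, then r[6]=45)
r[8] = 60  (first piece 2, then r[6]=45)
r[9] = 65  (first piece 1, then r[8]=60)
r[10] = 75  (first piece 2, then r[8]=60)
Maximum revenue is $75.
Now minimize piece count subject to staying optimal: for each k, pieces[k] = 1 + min over i with p[i]+r[k−i]=r[k] of pieces[k−i].
pieces[7] = 4
pieces[8] = 4
pieces[9] = 5
pieces[10] = 5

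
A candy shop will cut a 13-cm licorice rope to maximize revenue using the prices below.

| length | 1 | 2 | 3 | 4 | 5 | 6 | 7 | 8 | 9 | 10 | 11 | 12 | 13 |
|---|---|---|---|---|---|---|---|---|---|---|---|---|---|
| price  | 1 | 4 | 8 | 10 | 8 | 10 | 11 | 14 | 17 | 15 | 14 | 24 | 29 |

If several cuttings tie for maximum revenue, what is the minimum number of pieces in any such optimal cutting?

Build r[k] bottom-up: r[k] = max over allowed piece i of (p[i] + r[k−i]).
r[1] = 1
r[2] = 4
r[3] = 8
r[4] = 10
r[5] = 12  (first piece 2, then r[3]=8)
r[6] = 16  (first piece 3, then r[3]=8)
r[7] = 18  (first piece 3, then r[4]=10)
r[8] = 20  (first piece 2, then r[6]=16)
r[9] = 24  (first piece 3, then r[6]=16)
r[10] = 26  (first piece 3, then r[7]=18)
r[11] = 28  (first piece 2, then r[9]=24)
r[12] = 32  (first piece 3, then r[9]=24)
r[13] = 34  (first piece 3, then r[10]=26)
Maximum revenue is ¢34.
Now minimize piece count subject to staying optimal: for each k, pieces[k] = 1 + min over i with p[i]+r[k−i]=r[k] of pieces[k−i].
pieces[10] = 3
pieces[11] = 3
pieces[12] = 4
pieces[13] = 4

4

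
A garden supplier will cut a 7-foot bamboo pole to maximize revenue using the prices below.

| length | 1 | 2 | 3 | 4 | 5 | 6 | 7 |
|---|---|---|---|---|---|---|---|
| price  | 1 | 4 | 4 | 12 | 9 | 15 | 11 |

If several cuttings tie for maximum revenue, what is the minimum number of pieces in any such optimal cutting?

3

Let r[k] be the best obtainable value from length k. For each k, try every first piece i and keep the best of price[i] + r[k−i].
r[1] = 1
r[2] = 4
r[3] = 5  (first piece 1, then r[2]=4)
r[4] = 12
r[5] = 13  (first piece 1, then r[4]=12)
r[6] = 16  (first piece 2, then r[4]=12)
r[7] = 17  (first piece 1, then r[6]=16)
Maximum revenue is $17.
Now minimize piece count subject to staying optimal: for each k, pieces[k] = 1 + min over i with p[i]+r[k−i]=r[k] of pieces[k−i].
pieces[4] = 1
pieces[5] = 2
pieces[6] = 2
pieces[7] = 3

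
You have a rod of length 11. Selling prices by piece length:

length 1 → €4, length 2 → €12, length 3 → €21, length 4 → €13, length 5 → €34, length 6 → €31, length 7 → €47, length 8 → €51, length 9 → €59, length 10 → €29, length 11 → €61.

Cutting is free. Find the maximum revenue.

76

Consider every possible first cut. best[k] is the best of p[i]+best[k−i] over all sellable i≤k.
best[1] = 4
best[2] = 12
best[3] = 21
best[4] = 25  (first piece 1, then best[3]=21)
best[5] = 34
best[6] = 42  (first piece 3, then best[3]=21)
best[7] = 47
best[8] = 55  (first piece 3, then best[5]=34)
best[9] = 63  (first piece 3, then best[6]=42)
best[10] = 68  (first piece 3, then best[7]=47)
best[11] = 76  (first piece 3, then best[8]=55)
One optimal cutting: 5 + 3 + 3 → €34 + €21 + €21 = €76.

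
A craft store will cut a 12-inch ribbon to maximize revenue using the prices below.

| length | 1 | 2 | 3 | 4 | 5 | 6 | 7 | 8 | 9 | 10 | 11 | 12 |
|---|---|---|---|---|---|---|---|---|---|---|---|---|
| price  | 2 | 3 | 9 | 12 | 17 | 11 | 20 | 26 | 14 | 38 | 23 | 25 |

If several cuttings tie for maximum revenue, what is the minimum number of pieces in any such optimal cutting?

Consider every possible first cut. r[k] is the best of p[i]+r[k−i] over all sellable i≤k.
r[1] = 2
r[2] = 4  (first piece 1, then r[1]=2)
r[3] = 9
r[4] = 12
r[5] = 17
r[6] = 19  (first piece 1, then r[5]=17)
r[7] = 21  (first piece 1, then r[6]=19)
r[8] = 26  (first piece 3, then r[5]=17)
r[9] = 29  (first piece 4, then r[5]=17)
r[10] = 38
r[11] = 40  (first piece 1, then r[10]=38)
r[12] = 42  (first piece 1, then r[11]=40)
Maximum revenue is ¢42.
Now minimize piece count subject to staying optimal: for each k, pieces[k] = 1 + min over i with p[i]+r[k−i]=r[k] of pieces[k−i].
pieces[9] = 2
pieces[10] = 1
pieces[11] = 2
pieces[12] = 3

3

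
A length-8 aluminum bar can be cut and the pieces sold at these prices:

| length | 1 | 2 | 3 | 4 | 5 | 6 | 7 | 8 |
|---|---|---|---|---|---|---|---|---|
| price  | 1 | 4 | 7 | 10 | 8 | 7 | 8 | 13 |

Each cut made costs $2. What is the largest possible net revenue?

18

Build v[k] bottom-up: v[k] = max over allowed piece i of (p[i] + v[k−i]) − 2 per cut.
v[1] = 1
v[2] = max(1+1-2, 4+0) = 4
v[3] = max(1+4-2, 4+1-2, 7+0) = 7
v[4] = max(1+7-2, 4+4-2, 7+1-2, 10+0) = 10
v[5] = max(1+10-2, 4+7-2, 7+4-2, 10+1-2, 8+0) = 9
v[6] = max(1+9-2, 4+10-2, 7+7-2, 10+4-2, 8+1-2, 7+0) = 12
v[7] = max(1+12-2, 4+9-2, 7+10-2, …, 7+1-2, 8+0) = 15
v[8] = max(1+15-2, 4+12-2, 7+9-2, …, 8+1-2, 13+0) = 18
One optimal plan: pieces 4 + 4 (1 cut) → $20 − $2 = $18.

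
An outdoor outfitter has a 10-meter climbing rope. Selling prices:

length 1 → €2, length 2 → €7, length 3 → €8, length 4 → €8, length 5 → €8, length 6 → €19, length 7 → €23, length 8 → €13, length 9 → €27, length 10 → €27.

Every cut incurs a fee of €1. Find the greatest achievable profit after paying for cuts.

31

Let v[k] be the best obtainable value from length k. For each k, try every first piece i and keep the best of price[i] + v[k−i] minus the 1 cut fee when i<k.
v[1] = 2
v[2] = max(2+2-1, 7+0) = 7
v[3] = max(2+7-1, 7+2-1, 8+0) = 8
v[4] = max(2+8-1, 7+7-1, 8+2-1, 8+0) = 13
v[5] = max(2+13-1, 7+8-1, 8+7-1, 8+2-1, 8+0) = 14
v[6] = max(2+14-1, 7+13-1, 8+8-1, 8+7-1, 8+2-1, 19+0) = 19
v[7] = max(2+19-1, 7+14-1, 8+13-1, …, 19+2-1, 23+0) = 23
v[8] = max(2+23-1, 7+19-1, 8+14-1, …, 23+2-1, 13+0) = 25
v[9] = max(2+25-1, 7+23-1, 8+19-1, …, 13+2-1, 27+0) = 29
v[10] = max(2+29-1, 7+25-1, 8+23-1, …, 27+2-1, 27+0) = 31
One optimal plan: pieces 2 + 2 + 2 + 2 + 2 (4 cuts) → €35 − €4 = €31.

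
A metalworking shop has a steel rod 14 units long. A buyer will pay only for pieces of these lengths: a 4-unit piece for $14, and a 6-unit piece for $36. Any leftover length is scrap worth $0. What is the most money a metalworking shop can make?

Let r[k] be the best obtainable value from length k. For each k, try every first piece i and keep the best of price[i] + r[k−i].
r[1] = 0
r[2] = 0
r[3] = 0
r[4] = 14
r[5] = 14
r[6] = 36
r[7] = 36
r[8] = 36
r[9] = 36
r[10] = 50  (first piece 4, then r[6]=36)
r[11] = 50
r[12] = 72  (first piece 6, then r[6]=36)
r[13] = 72
r[14] = 72
One optimal cutting: pieces 6 + 6 with 2 units of scrap → $72.

72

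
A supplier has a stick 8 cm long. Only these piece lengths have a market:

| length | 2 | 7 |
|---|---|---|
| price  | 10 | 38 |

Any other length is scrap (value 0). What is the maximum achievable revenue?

40

Consider every possible first cut. r[k] is the best of p[i]+r[k−i] over all sellable i≤k.
r[1] = 0
r[2] = 10
r[3] = 10
r[4] = 20  (first piece 2, then r[2]=10)
r[5] = 20
r[6] = 30  (first piece 2, then r[4]=20)
r[7] = max(10+20, 38+0) = 38
r[8] = max(10+30, 38+0) = 40
One optimal cutting: 2 + 2 + 2 + 2 → 40.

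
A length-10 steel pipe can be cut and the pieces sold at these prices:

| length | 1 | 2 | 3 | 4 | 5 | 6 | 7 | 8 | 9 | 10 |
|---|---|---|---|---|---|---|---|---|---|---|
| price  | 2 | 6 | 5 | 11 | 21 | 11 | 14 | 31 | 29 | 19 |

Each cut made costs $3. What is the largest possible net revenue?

39

Let v[k] be the best obtainable value from length k. For each k, try every first piece i and keep the best of price[i] + v[k−i] minus the 3 cut fee when i<k.
v[1] = 2
v[2] = max(2+2-3, 6+0) = 6
v[3] = max(2+6-3, 6+2-3, 5+0) = 5
v[4] = max(2+5-3, 6+6-3, 5+2-3, 11+0) = 11
v[5] = max(2+11-3, 6+5-3, 5+6-3, 11+2-3, 21+0) = 21
v[6] = max(2+21-3, 6+11-3, 5+5-3, 11+6-3, 21+2-3, 11+0) = 20
v[7] = max(2+20-3, 6+21-3, 5+11-3, …, 11+2-3, 14+0) = 24
v[8] = max(2+24-3, 6+20-3, 5+21-3, …, 14+2-3, 31+0) = 31
v[9] = max(2+31-3, 6+24-3, 5+20-3, …, 31+2-3, 29+0) = 30
v[10] = max(2+30-3, 6+31-3, 5+24-3, …, 29+2-3, 19+0) = 39
One optimal plan: pieces 5 + 5 (1 cut) → $42 − $3 = $39.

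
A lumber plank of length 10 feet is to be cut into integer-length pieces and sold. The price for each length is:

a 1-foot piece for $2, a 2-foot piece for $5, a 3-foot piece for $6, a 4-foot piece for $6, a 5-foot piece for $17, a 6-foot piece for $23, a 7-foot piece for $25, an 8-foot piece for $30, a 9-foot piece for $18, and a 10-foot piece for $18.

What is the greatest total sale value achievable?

Consider every possible first cut. r[k] is the best of p[i]+r[k−i] over all sellable i≤k.
r[1] = 2
r[2] = 5
r[3] = 7  (first piece 1, then r[2]=5)
r[4] = 10  (first piece 2, then r[2]=5)
r[5] = 17
r[6] = 23
r[7] = 25  (first piece 1, then r[6]=23)
r[8] = 30
r[9] = 32  (first piece 1, then r[8]=30)
r[10] = 35  (first piece 2, then r[8]=30)
One optimal cutting: 8 + 2 → $30 + $5 = $35.

35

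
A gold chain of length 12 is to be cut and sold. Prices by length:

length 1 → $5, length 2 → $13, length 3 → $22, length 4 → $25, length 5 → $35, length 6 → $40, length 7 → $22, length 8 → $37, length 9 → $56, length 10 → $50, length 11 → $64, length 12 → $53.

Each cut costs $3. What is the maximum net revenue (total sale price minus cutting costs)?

Build v[k] bottom-up: v[k] = max over allowed piece i of (p[i] + v[k−i]) − 3 per cut.
v[1] = 5
v[2] = 13
v[3] = 22
v[4] = 25
v[5] = 35
v[6] = 41  (first piece 3, then v[3]=22)
v[7] = 45  (first piece 2, then v[5]=35)
v[8] = 54  (first piece 3, then v[5]=35)
v[9] = 60  (first piece 3, then v[6]=41)
v[10] = 67  (first piece 5, then v[5]=35)
v[11] = 73  (first piece 3, then v[8]=54)
v[12] = 79  (first piece 3, then v[9]=60)
One optimal plan: pieces 3 + 3 + 3 + 3 (3 cuts) → $88 − $9 = $79.

79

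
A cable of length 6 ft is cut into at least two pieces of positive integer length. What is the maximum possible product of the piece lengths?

9

Define g[k] = max over 1≤i<k of i · max(k−i, g[k−i]); the inner max lets the remainder stay uncut if that's better.
g[2] = 1·max(1,0) = 1·1 = 1
g[3] = max(1·2, 2·1) = 2
g[4] = max(1·3, 2·2, 3·1) = 4
g[5] = max(1·4, 2·3, 3·2, 4·1) = 6
g[6] = max(1·6, 2·4, 3·3, 4·2, 5·1) = 9
One optimal split: 3 + 3; product 3·3 = 9.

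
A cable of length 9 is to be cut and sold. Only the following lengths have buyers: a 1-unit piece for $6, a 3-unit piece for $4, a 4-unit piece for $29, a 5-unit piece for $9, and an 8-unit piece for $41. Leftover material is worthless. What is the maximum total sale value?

64

Let best[k] be the best obtainable value from length k. For each k, try every first piece i and keep the best of price[i] + best[k−i].
best[1] = 6
best[2] = 12  (first piece 1, then best[1]=6)
best[3] = 18  (first piece 1, then best[2]=12)
best[4] = 29
best[5] = 35  (first piece 1, then best[4]=29)
best[6] = 41  (first piece 1, then best[5]=35)
best[7] = 47  (first piece 1, then best[6]=41)
best[8] = 58  (first piece 4, then best[4]=29)
best[9] = 64  (first piece 1, then best[8]=58)
One optimal cutting: 4 + 4 + 1 → $64.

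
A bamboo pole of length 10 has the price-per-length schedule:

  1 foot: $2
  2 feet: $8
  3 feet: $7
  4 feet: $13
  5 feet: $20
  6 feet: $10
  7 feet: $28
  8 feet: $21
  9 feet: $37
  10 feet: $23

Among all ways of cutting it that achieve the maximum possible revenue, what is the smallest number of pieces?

2

Consider every possible first cut. r[k] is the best of p[i]+r[k−i] over all sellable i≤k.
r[1] = 2
r[2] = max(2+2, 8+0) = 8
r[3] = max(2+8, 8+2, 7+0) = 10
r[4] = max(2+10, 8+8, 7+2, 13+0) = 16
r[5] = max(2+16, 8+10, 7+8, 13+2, 20+0) = 20
r[6] = max(2+20, 8+16, 7+10, 13+8, 20+2, 10+0) = 24
r[7] = max(2+24, 8+20, 7+16, …, 10+2, 28+0) = 28
r[8] = max(2+28, 8+24, 7+20, …, 28+2, 21+0) = 32
r[9] = max(2+32, 8+28, 7+24, …, 21+2, 37+0) = 37
r[10] = max(2+37, 8+32, 7+28, …, 37+2, 23+0) = 40
Maximum revenue is $40.
Now minimize piece count subject to staying optimal: for each k, pieces[k] = 1 + min over i with p[i]+r[k−i]=r[k] of pieces[k−i].
pieces[7] = 1
pieces[8] = 4
pieces[9] = 1
pieces[10] = 2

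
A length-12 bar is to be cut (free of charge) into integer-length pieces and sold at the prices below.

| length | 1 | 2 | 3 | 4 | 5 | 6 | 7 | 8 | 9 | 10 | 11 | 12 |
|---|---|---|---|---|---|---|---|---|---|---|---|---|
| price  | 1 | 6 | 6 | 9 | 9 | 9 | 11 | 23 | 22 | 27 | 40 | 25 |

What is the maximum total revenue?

Build v[k] bottom-up: v[k] = max over allowed piece i of (p[i] + v[k−i]).
v[1] = 1
v[2] = max(1+1, 6+0) = 6
v[3] = max(1+6, 6+1, 6+0) = 7
v[4] = max(1+7, 6+6, 6+1, 9+0) = 12
v[5] = max(1+12, 6+7, 6+6, 9+1, 9+0) = 13
v[6] = max(1+13, 6+12, 6+7, 9+6, 9+1, 9+0) = 18
v[7] = max(1+18, 6+13, 6+12, …, 9+1, 11+0) = 19
v[8] = max(1+19, 6+18, 6+13, …, 11+1, 23+0) = 24
v[9] = max(1+24, 6+19, 6+18, …, 23+1, 22+0) = 25
v[10] = max(1+25, 6+24, 6+19, …, 22+1, 27+0) = 30
v[11] = max(1+30, 6+25, 6+24, …, 27+1, 40+0) = 40
v[12] = max(1+40, 6+30, 6+25, …, 40+1, 25+0) = 41
One optimal cutting: 11 + 1 → $40 + $1 = $41.

41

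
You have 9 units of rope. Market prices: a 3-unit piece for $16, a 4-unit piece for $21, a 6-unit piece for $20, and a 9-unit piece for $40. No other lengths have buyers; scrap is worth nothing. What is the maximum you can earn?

Let r[k] be the best obtainable value from length k. For each k, try every first piece i and keep the best of price[i] + r[k−i].
r[1] = 0
r[2] = 0
r[3] = 16
r[4] = 21
r[5] = 21
r[6] = 32  (first piece 3, then r[3]=16)
r[7] = 37  (first piece 3, then r[4]=21)
r[8] = 42  (first piece 4, then r[4]=21)
r[9] = 48  (first piece 3, then r[6]=32)
One optimal cutting: 3 + 3 + 3 → $48.

48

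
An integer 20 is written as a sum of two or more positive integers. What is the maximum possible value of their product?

1458

Fill m[k] for k=2..20: at each k try every first piece i and multiply by the better of (k−i) uncut or m[k−i].
Small cases: m[2]=1, m[3]=2, m[4]=4, m[5]=6, m[6]=9, m[7]=12, m[8]=18, m[9]=27, m[10]=36, m[11]=54, m[12]=81, m[13]=108, m[14]=162.
m[15] = max(1×162, 2×108, 3×81, …, 13×2, 14×1) = 243
m[16] = max(1×243, 2×162, 3×108, …, 14×2, 15×1) = 324
m[17] = max(1×324, 2×243, 3×162, …, 15×2, 16×1) = 486
m[18] = max(1×486, 2×324, 3×243, …, 16×2, 17×1) = 729
m[19] = max(1×729, 2×486, 3×324, …, 17×2, 18×1) = 972
m[20] = max(1×972, 2×729, 3×486, …, 18×2, 19×1) = 1458
One optimal split: 3 + 3 + 3 + 3 + 3 + 3 + 2; product 3×3×3×3×3×3×2 = 1458.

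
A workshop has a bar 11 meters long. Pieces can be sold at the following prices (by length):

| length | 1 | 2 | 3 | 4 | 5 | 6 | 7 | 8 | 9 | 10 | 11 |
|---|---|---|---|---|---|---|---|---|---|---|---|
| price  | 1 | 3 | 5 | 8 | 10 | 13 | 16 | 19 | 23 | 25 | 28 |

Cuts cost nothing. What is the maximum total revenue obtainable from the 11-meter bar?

28

Consider every possible first cut. R[k] is the best of p[i]+R[k−i] over all sellable i≤k.
R[1] = 1
R[2] = 3
R[3] = 5
R[4] = 8
R[5] = 10
R[6] = 13
R[7] = 16
R[8] = 19
R[9] = 23
R[10] = 25
R[11] = 28
Best is to sell the whole 11-meter piece uncut for 28.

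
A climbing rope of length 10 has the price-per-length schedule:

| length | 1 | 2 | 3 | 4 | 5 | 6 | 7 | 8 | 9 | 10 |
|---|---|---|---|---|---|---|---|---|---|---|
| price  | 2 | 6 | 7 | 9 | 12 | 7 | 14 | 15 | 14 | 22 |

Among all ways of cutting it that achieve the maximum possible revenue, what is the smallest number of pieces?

5

Build r[k] bottom-up: r[k] = max over allowed piece i of (p[i] + r[k−i]).
r[1] = 2
r[2] = 6
r[3] = 8  (first piece 1, then r[2]=6)
r[4] = 12  (first piece 2, then r[2]=6)
r[5] = 14  (first piece 1, then r[4]=12)
r[6] = 18  (first piece 2, then r[4]=12)
r[7] = 20  (first piece 1, then r[6]=18)
r[8] = 24  (first piece 2, then r[6]=18)
r[9] = 26  (first piece 1, then r[8]=24)
r[10] = 30  (first piece 2, then r[8]=24)
Maximum revenue is €30.
Now minimize piece count subject to staying optimal: for each k, pieces[k] = 1 + min over i with p[i]+r[k−i]=r[k] of pieces[k−i].
pieces[7] = 4
pieces[8] = 4
pieces[9] = 5
pieces[10] = 5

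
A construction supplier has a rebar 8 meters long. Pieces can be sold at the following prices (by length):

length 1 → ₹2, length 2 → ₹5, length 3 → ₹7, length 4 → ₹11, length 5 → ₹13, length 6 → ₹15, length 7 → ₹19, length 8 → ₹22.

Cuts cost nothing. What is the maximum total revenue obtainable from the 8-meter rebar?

Let r[k] be the best obtainable value from length k. For each k, try every first piece i and keep the best of price[i] + r[k−i].
r[1] = 2
r[2] = 5
r[3] = 7  (first piece 1, then r[2]=5)
r[4] = 11
r[5] = 13  (first piece 1, then r[4]=11)
r[6] = 16  (first piece 2, then r[4]=11)
r[7] = 19
r[8] = 22  (first piece 4, then r[4]=11)
One optimal cutting: 4 + 4 → ₹11 + ₹11 = ₹22.

22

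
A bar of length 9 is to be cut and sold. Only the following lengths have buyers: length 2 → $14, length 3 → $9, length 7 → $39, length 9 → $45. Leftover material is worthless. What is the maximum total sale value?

56

Consider every possible first cut. r[k] is the best of p[i]+r[k−i] over all sellable i≤k.
r[1] = 0
r[2] = 14
r[3] = max(14+0, 9+0) = 14
r[4] = max(14+14, 9+0) = 28
r[5] = max(14+14, 9+14) = 28
r[6] = max(14+28, 9+14) = 42
r[7] = max(14+28, 9+28, 39+0) = 42
r[8] = max(14+42, 9+28, 39+0) = 56
r[9] = max(14+42, 9+42, 39+14, 45+0) = 56
One optimal cutting: pieces 2 + 2 + 2 + 2 with 1 cm of scrap → $56.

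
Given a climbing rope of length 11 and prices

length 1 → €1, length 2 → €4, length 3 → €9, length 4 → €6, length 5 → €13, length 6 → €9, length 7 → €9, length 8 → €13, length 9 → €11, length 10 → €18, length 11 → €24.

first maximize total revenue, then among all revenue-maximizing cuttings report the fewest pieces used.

Consider every possible first cut. r[k] is the best of p[i]+r[k−i] over all sellable i≤k.
r[1] = 1
r[2] = max(1+1, 4+0) = 4
r[3] = max(1+4, 4+1, 9+0) = 9
r[4] = max(1+9, 4+4, 9+1, 6+0) = 10
r[5] = max(1+10, 4+9, 9+4, 6+1, 13+0) = 13
r[6] = max(1+13, 4+10, 9+9, 6+4, 13+1, 9+0) = 18
r[7] = max(1+18, 4+13, 9+10, …, 9+1, 9+0) = 19
r[8] = max(1+19, 4+18, 9+13, …, 9+1, 13+0) = 22
r[9] = max(1+22, 4+19, 9+18, …, 13+1, 11+0) = 27
r[10] = max(1+27, 4+22, 9+19, …, 11+1, 18+0) = 28
r[11] = max(1+28, 4+27, 9+22, …, 18+1, 24+0) = 31
Maximum revenue is €31.
Now minimize piece count subject to staying optimal: for each k, pieces[k] = 1 + min over i with p[i]+r[k−i]=r[k] of pieces[k−i].
pieces[8] = 2
pieces[9] = 3
pieces[10] = 4
pieces[11] = 3

3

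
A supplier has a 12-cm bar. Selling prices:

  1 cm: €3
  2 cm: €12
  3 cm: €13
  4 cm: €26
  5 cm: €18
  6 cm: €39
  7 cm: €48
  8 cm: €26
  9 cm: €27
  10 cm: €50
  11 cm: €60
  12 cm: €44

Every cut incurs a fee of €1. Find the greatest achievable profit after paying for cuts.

77

Let net[k] be the best obtainable value from length k. For each k, try every first piece i and keep the best of price[i] + net[k−i] minus the 1 cut fee when i<k.
net[1] = 3
net[2] = 12
net[3] = 14  (first piece 1, then net[2]=12)
net[4] = 26
net[5] = 28  (first piece 1, then net[4]=26)
net[6] = 39
net[7] = 48
net[8] = 51  (first piece 4, then net[4]=26)
net[9] = 59  (first piece 2, then net[7]=48)
net[10] = 64  (first piece 4, then net[6]=39)
net[11] = 73  (first piece 4, then net[7]=48)
net[12] = 77  (first piece 6, then net[6]=39)
One optimal plan: pieces 6 + 6 (1 cut) → €78 − €1 = €77.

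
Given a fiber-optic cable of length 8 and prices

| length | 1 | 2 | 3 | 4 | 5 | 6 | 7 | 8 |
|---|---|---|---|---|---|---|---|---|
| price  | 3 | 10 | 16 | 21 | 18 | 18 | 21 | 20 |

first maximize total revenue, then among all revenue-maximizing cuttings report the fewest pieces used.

2

Let r[k] be the best obtainable value from length k. For each k, try every first piece i and keep the best of price[i] + r[k−i].
r[1] = 3
r[2] = 10
r[3] = 16
r[4] = 21
r[5] = 26  (first piece 2, then r[3]=16)
r[6] = 32  (first piece 3, then r[3]=16)
r[7] = 37  (first piece 3, then r[4]=21)
r[8] = 42  (first piece 2, then r[6]=32)
Maximum revenue is $42.
Now minimize piece count subject to staying optimal: for each k, pieces[k] = 1 + min over i with p[i]+r[k−i]=r[k] of pieces[k−i].
pieces[5] = 2
pieces[6] = 2
pieces[7] = 2
pieces[8] = 2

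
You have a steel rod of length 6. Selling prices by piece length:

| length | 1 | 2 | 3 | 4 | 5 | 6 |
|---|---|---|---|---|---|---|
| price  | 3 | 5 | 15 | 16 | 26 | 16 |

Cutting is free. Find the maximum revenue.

30

Consider every possible first cut. R[k] is the best of p[i]+R[k−i] over all sellable i≤k.
R[1] = 3
R[2] = max(3+3, 5+0) = 6
R[3] = max(3+6, 5+3, 15+0) = 15
R[4] = max(3+15, 5+6, 15+3, 16+0) = 18
R[5] = max(3+18, 5+15, 15+6, 16+3, 26+0) = 26
R[6] = max(3+26, 5+18, 15+15, 16+6, 26+3, 16+0) = 30
One optimal cutting: 3 + 3 → $15 + $15 = $30.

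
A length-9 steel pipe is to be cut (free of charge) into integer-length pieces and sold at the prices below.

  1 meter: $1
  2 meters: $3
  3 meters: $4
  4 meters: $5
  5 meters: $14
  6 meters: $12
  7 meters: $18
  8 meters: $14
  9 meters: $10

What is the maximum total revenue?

21

Let r[k] be the best obtainable value from length k. For each k, try every first piece i and keep the best of price[i] + r[k−i].
r[1] = 1
r[2] = max(1+1, 3+0) = 3
r[3] = max(1+3, 3+1, 4+0) = 4
r[4] = max(1+4, 3+3, 4+1, 5+0) = 6
r[5] = max(1+6, 3+4, 4+3, 5+1, 14+0) = 14
r[6] = max(1+14, 3+6, 4+4, 5+3, 14+1, 12+0) = 15
r[7] = max(1+15, 3+14, 4+6, …, 12+1, 18+0) = 18
r[8] = max(1+18, 3+15, 4+14, …, 18+1, 14+0) = 19
r[9] = max(1+19, 3+18, 4+15, …, 14+1, 10+0) = 21
One optimal cutting: 7 + 2 → $18 + $3 = $21.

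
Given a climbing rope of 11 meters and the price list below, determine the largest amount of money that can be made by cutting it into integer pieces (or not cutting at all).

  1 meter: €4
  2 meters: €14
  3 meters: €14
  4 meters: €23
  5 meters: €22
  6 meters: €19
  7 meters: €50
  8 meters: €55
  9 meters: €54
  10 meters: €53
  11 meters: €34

Consider every possible first cut. v[k] is the best of p[i]+v[k−i] over all sellable i≤k.
v[1] = 4
v[2] = 14
v[3] = 18  (first piece 1, then v[2]=14)
v[4] = 28  (first piece 2, then v[2]=14)
v[5] = 32  (first piece 1, then v[4]=28)
v[6] = 42  (first piece 2, then v[4]=28)
v[7] = 50
v[8] = 56  (first piece 2, then v[6]=42)
v[9] = 64  (first piece 2, then v[7]=50)
v[10] = 70  (first piece 2, then v[8]=56)
v[11] = 78  (first piece 2, then v[9]=64)
One optimal cutting: 7 + 2 + 2 → €50 + €14 + €14 = €78.

78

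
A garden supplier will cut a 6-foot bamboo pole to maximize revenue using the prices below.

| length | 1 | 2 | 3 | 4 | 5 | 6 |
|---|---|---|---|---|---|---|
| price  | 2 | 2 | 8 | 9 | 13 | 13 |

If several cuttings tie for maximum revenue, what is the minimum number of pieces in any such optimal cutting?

2

Let r[k] be the best obtainable value from length k. For each k, try every first piece i and keep the best of price[i] + r[k−i].
r[1] = 2
r[2] = max(2+2, 2+0) = 4
r[3] = max(2+4, 2+2, 8+0) = 8
r[4] = max(2+8, 2+4, 8+2, 9+0) = 10
r[5] = max(2+10, 2+8, 8+4, 9+2, 13+0) = 13
r[6] = max(2+13, 2+10, 8+8, 9+4, 13+2, 13+0) = 16
Maximum revenue is $16.
Now minimize piece count subject to staying optimal: for each k, pieces[k] = 1 + min over i with p[i]+r[k−i]=r[k] of pieces[k−i].
pieces[3] = 1
pieces[4] = 2
pieces[5] = 1
pieces[6] = 2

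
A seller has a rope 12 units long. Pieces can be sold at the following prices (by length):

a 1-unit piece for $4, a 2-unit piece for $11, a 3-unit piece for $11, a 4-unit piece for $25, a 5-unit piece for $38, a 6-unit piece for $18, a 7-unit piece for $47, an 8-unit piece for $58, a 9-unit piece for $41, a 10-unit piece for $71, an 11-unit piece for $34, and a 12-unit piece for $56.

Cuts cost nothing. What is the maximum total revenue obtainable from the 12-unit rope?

87

Consider every possible first cut. R[k] is the best of p[i]+R[k−i] over all sellable i≤k.
R[1] = 4
R[2] = max(4+4, 11+0) = 11
R[3] = max(4+11, 11+4, 11+0) = 15
R[4] = max(4+15, 11+11, 11+4, 25+0) = 25
R[5] = max(4+25, 11+15, 11+11, 25+4, 38+0) = 38
R[6] = max(4+38, 11+25, 11+15, 25+11, 38+4, 18+0) = 42
R[7] = max(4+42, 11+38, 11+25, …, 18+4, 47+0) = 49
R[8] = max(4+49, 11+42, 11+38, …, 47+4, 58+0) = 58
R[9] = max(4+58, 11+49, 11+42, …, 58+4, 41+0) = 63
R[10] = max(4+63, 11+58, 11+49, …, 41+4, 71+0) = 76
R[11] = max(4+76, 11+63, 11+58, …, 71+4, 34+0) = 80
R[12] = max(4+80, 11+76, 11+63, …, 34+4, 56+0) = 87
One optimal cutting: 5 + 5 + 2 → $38 + $38 + $11 = $87.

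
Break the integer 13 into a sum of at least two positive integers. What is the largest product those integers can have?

108

Define m[k] = max over 1≤i<k of i · max(k−i, m[k−i]); the inner max lets the remainder stay uncut if that's better.
m[2] = 1*max(1,0) = 1*1 = 1
m[3] = 1*max(2,1) = 1*2 = 2
m[4] = 2*max(2,1) = 2*2 = 4
m[5] = 2*max(3,2) = 2*3 = 6
m[6] = 3*max(3,2) = 3*3 = 9
m[7] = 2*max(5,6) = 2*6 = 12
m[8] = 2*max(6,9) = 2*9 = 18
m[9] = 3*max(6,9) = 3*9 = 27
m[10] = 2*max(8,18) = 2*18 = 36
m[11] = 2*max(9,27) = 2*27 = 54
m[12] = 3*max(9,27) = 3*27 = 81
m[13] = 2*max(11,54) = 2*54 = 108
One optimal split: 3 + 3 + 3 + 2 + 2; product 3*3*3*2*2 = 108.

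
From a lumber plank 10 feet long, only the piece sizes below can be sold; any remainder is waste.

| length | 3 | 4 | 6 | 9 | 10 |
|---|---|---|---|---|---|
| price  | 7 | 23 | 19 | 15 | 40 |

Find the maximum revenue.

Consider every possible first cut. f[k] is the best of p[i]+f[k−i] over all sellable i≤k.
f[1] = 0
f[2] = 0
f[3] = 7
f[4] = max(7+0, 23+0) = 23
f[5] = max(7+0, 23+0) = 23
f[6] = max(7+7, 23+0, 19+0) = 23
f[7] = max(7+23, 23+7, 19+0) = 30
f[8] = max(7+23, 23+23, 19+0) = 46
f[9] = max(7+23, 23+23, 19+7, 15+0) = 46
f[10] = max(7+30, 23+23, 19+23, 15+0, 40+0) = 46
One optimal cutting: pieces 4 + 4 with 2 feet of scrap → $46.

46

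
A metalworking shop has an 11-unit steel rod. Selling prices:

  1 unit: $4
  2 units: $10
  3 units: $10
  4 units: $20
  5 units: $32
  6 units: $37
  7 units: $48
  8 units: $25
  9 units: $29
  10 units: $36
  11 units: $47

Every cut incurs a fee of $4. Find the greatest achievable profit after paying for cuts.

65

Let v[k] be the best obtainable value from length k. For each k, try every first piece i and keep the best of price[i] + v[k−i] minus the 4 cut fee when i<k.
v[1] = 4
v[2] = max(4+4-4, 10+0) = 10
v[3] = max(4+10-4, 10+4-4, 10+0) = 10
v[4] = max(4+10-4, 10+10-4, 10+4-4, 20+0) = 20
v[5] = max(4+20-4, 10+10-4, 10+10-4, 20+4-4, 32+0) = 32
v[6] = max(4+32-4, 10+20-4, 10+10-4, 20+10-4, 32+4-4, 37+0) = 37
v[7] = max(4+37-4, 10+32-4, 10+20-4, …, 37+4-4, 48+0) = 48
v[8] = max(4+48-4, 10+37-4, 10+32-4, …, 48+4-4, 25+0) = 48
v[9] = max(4+48-4, 10+48-4, 10+37-4, …, 25+4-4, 29+0) = 54
v[10] = max(4+54-4, 10+48-4, 10+48-4, …, 29+4-4, 36+0) = 60
v[11] = max(4+60-4, 10+54-4, 10+48-4, …, 36+4-4, 47+0) = 65
One optimal plan: pieces 6 + 5 (1 cut) → $69 − $4 = $65.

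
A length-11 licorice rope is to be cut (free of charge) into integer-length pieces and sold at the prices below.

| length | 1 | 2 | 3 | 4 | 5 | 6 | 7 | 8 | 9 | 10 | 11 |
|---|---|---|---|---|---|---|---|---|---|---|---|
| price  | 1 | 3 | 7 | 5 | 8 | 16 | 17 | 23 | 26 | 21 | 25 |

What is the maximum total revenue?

Build R[k] bottom-up: R[k] = max over allowed piece i of (p[i] + R[k−i]).
R[1] = 1
R[2] = 3
R[3] = 7
R[4] = 8  (first piece 1, then R[3]=7)
R[5] = 10  (first piece 2, then R[3]=7)
R[6] = 16
R[7] = 17  (first piece 1, then R[6]=16)
R[8] = 23
R[9] = 26
R[10] = 27  (first piece 1, then R[9]=26)
R[11] = 30  (first piece 3, then R[8]=23)
One optimal cutting: 8 + 3 → ¢23 + ¢7 = ¢30.

30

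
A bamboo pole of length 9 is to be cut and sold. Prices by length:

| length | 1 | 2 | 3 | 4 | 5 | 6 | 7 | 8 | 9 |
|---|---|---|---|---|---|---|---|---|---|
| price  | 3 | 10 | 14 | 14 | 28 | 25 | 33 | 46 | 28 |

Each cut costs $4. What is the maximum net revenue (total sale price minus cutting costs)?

45

Consider every possible first cut. v[k] is the best of p[i]+v[k−i] over all sellable i≤k, charging 4 whenever i<k.
v[1] = 3
v[2] = max(3+3-4, 10+0) = 10
v[3] = max(3+10-4, 10+3-4, 14+0) = 14
v[4] = max(3+14-4, 10+10-4, 14+3-4, 14+0) = 16
v[5] = max(3+16-4, 10+14-4, 14+10-4, 14+3-4, 28+0) = 28
v[6] = max(3+28-4, 10+16-4, 14+14-4, 14+10-4, 28+3-4, 25+0) = 27
v[7] = max(3+27-4, 10+28-4, 14+16-4, …, 25+3-4, 33+0) = 34
v[8] = max(3+34-4, 10+27-4, 14+28-4, …, 33+3-4, 46+0) = 46
v[9] = max(3+46-4, 10+34-4, 14+27-4, …, 46+3-4, 28+0) = 45
One optimal plan: pieces 8 + 1 (1 cut) → $49 − $4 = $45.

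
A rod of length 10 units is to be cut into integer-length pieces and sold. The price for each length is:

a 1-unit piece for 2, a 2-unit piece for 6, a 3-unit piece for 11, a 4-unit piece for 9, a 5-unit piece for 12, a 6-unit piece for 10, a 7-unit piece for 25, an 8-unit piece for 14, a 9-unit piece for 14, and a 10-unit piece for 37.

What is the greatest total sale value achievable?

37

Build v[k] bottom-up: v[k] = max over allowed piece i of (p[i] + v[k−i]).
v[1] = 2
v[2] = max(2+2, 6+0) = 6
v[3] = max(2+6, 6+2, 11+0) = 11
v[4] = max(2+11, 6+6, 11+2, 9+0) = 13
v[5] = max(2+13, 6+11, 11+6, 9+2, 12+0) = 17
v[6] = max(2+17, 6+13, 11+11, 9+6, 12+2, 10+0) = 22
v[7] = max(2+22, 6+17, 11+13, …, 10+2, 25+0) = 25
v[8] = max(2+25, 6+22, 11+17, …, 25+2, 14+0) = 28
v[9] = max(2+28, 6+25, 11+22, …, 14+2, 14+0) = 33
v[10] = max(2+33, 6+28, 11+25, …, 14+2, 37+0) = 37
Best is to sell the whole 10-unit piece uncut for 37.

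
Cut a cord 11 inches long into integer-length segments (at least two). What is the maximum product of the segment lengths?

54

Fill f[k] for k=2..11: at each k try every first piece i and multiply by the better of (k−i) uncut or f[k−i].
Small cases: f[2]=1, f[3]=2, f[4]=4, f[5]=6.
f[6] = 3*max(3,2) = 3*3 = 9
f[7] = 2*max(5,6) = 2*6 = 12
f[8] = 2*max(6,9) = 2*9 = 18
f[9] = 3*max(6,9) = 3*9 = 27
f[10] = 2*max(8,18) = 2*18 = 36
f[11] = 2*max(9,27) = 2*27 = 54
One optimal split: 3 + 3 + 3 + 2; product 3*3*3*2 = 54.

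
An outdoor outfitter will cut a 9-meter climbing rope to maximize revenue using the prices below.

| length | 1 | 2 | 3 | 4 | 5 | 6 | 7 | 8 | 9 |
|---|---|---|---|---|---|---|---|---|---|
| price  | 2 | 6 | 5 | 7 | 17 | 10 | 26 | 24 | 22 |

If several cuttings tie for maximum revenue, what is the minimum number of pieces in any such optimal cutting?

2

Let r[k] be the best obtainable value from length k. For each k, try every first piece i and keep the best of price[i] + r[k−i].
r[1] = 2
r[2] = max(2+2, 6+0) = 6
r[3] = max(2+6, 6+2, 5+0) = 8
r[4] = max(2+8, 6+6, 5+2, 7+0) = 12
r[5] = max(2+12, 6+8, 5+6, 7+2, 17+0) = 17
r[6] = max(2+17, 6+12, 5+8, 7+6, 17+2, 10+0) = 19
r[7] = max(2+19, 6+17, 5+12, …, 10+2, 26+0) = 26
r[8] = max(2+26, 6+19, 5+17, …, 26+2, 24+0) = 28
r[9] = max(2+28, 6+26, 5+19, …, 24+2, 22+0) = 32
Maximum revenue is €32.
Now minimize piece count subject to staying optimal: for each k, pieces[k] = 1 + min over i with p[i]+r[k−i]=r[k] of pieces[k−i].
pieces[6] = 2
pieces[7] = 1
pieces[8] = 2
pieces[9] = 2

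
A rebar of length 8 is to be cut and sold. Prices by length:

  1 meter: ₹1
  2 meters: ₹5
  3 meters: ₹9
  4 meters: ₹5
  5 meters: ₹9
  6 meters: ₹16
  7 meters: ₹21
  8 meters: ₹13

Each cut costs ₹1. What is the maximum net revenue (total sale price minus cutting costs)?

21

Build net[k] bottom-up: net[k] = max over allowed piece i of (p[i] + net[k−i]) − 1 per cut.
net[1] = 1
net[2] = max(1+1-1, 5+0) = 5
net[3] = max(1+5-1, 5+1-1, 9+0) = 9
net[4] = max(1+9-1, 5+5-1, 9+1-1, 5+0) = 9
net[5] = max(1+9-1, 5+9-1, 9+5-1, 5+1-1, 9+0) = 13
net[6] = max(1+13-1, 5+9-1, 9+9-1, 5+5-1, 9+1-1, 16+0) = 17
net[7] = max(1+17-1, 5+13-1, 9+9-1, …, 16+1-1, 21+0) = 21
net[8] = max(1+21-1, 5+17-1, 9+13-1, …, 21+1-1, 13+0) = 21
One optimal plan: pieces 7 + 1 (1 cut) → ₹22 − ₹1 = ₹21.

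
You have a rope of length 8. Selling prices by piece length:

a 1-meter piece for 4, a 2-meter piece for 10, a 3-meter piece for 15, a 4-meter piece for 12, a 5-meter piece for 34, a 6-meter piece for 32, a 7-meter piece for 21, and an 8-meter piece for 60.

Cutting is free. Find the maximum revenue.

60

Let R[k] be the best obtainable value from length k. For each k, try every first piece i and keep the best of price[i] + R[k−i].
R[1] = 4
R[2] = max(4+4, 10+0) = 10
R[3] = max(4+10, 10+4, 15+0) = 15
R[4] = max(4+15, 10+10, 15+4, 12+0) = 20
R[5] = max(4+20, 10+15, 15+10, 12+4, 34+0) = 34
R[6] = max(4+34, 10+20, 15+15, 12+10, 34+4, 32+0) = 38
R[7] = max(4+38, 10+34, 15+20, …, 32+4, 21+0) = 44
R[8] = max(4+44, 10+38, 15+34, …, 21+4, 60+0) = 60
Best is to sell the whole 8-meter piece uncut for 60.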